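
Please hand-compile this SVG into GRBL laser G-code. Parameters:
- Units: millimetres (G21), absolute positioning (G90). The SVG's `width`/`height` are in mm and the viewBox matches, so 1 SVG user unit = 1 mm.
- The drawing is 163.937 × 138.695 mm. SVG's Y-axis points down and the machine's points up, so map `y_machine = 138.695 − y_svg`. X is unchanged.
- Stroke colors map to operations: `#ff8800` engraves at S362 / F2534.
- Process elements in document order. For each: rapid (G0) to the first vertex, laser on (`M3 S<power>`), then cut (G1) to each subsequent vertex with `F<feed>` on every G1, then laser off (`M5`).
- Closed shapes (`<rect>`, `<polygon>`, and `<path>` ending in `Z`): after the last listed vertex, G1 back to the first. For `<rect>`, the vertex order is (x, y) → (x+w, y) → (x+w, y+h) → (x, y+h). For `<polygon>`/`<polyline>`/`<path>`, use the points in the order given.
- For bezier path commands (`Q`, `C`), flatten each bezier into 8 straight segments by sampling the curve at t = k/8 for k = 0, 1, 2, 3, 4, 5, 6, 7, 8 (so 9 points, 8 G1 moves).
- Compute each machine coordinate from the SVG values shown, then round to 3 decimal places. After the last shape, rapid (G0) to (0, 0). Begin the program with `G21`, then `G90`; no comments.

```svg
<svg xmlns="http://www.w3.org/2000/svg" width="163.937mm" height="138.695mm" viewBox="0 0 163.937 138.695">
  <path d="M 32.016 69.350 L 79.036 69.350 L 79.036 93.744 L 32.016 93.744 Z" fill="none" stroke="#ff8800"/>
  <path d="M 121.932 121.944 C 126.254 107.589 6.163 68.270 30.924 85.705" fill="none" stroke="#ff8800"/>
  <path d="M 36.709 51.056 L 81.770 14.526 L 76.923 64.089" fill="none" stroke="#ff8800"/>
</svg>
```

viewBox `0 0 163.937 138.695` with mm width/height → 1 unit = 1 mm. Flip: y_m = 138.695 − y_svg.

**Shape 1** — `<path>` rectangle, stroke `#ff8800` → engrave (S362, F2534). Machine vertices: (32.016,69.345) → (79.036,69.345) → (79.036,44.951) → (32.016,44.951) → (32.016,69.345). Closed: final G1 returns to the first vertex.

**Shape 2** — `<path>` cubic bezier, stroke `#ff8800` → engrave (S362, F2534). Control points (SVG): P0=(121.932,121.944), P1=(126.254,107.589), P2=(6.163,68.270), P3=(30.924,85.705); sampled at t=k/8. Machine vertices: (121.932,16.751) → (118.247,23.145) → (106.053,30.921) → (88.507,39.123) → (68.763,46.792) → (49.978,52.971) → (35.306,56.702) → (27.903,57.027) → (30.924,52.990). Open path.

**Shape 3** — `<path>` open polyline, stroke `#ff8800` → engrave (S362, F2534). Machine vertices: (36.709,87.639) → (81.770,124.169) → (76.923,74.606). Open path.

G21
G90
G0 X32.016 Y69.345
M3 S362
G1 X79.036 Y69.345 F2534
G1 X79.036 Y44.951 F2534
G1 X32.016 Y44.951 F2534
G1 X32.016 Y69.345 F2534
M5
G0 X121.932 Y16.751
M3 S362
G1 X118.247 Y23.145 F2534
G1 X106.053 Y30.921 F2534
G1 X88.507 Y39.123 F2534
G1 X68.763 Y46.792 F2534
G1 X49.978 Y52.971 F2534
G1 X35.306 Y56.702 F2534
G1 X27.903 Y57.027 F2534
G1 X30.924 Y52.990 F2534
M5
G0 X36.709 Y87.639
M3 S362
G1 X81.770 Y124.169 F2534
G1 X76.923 Y74.606 F2534
M5
G0 X0.000 Y0.000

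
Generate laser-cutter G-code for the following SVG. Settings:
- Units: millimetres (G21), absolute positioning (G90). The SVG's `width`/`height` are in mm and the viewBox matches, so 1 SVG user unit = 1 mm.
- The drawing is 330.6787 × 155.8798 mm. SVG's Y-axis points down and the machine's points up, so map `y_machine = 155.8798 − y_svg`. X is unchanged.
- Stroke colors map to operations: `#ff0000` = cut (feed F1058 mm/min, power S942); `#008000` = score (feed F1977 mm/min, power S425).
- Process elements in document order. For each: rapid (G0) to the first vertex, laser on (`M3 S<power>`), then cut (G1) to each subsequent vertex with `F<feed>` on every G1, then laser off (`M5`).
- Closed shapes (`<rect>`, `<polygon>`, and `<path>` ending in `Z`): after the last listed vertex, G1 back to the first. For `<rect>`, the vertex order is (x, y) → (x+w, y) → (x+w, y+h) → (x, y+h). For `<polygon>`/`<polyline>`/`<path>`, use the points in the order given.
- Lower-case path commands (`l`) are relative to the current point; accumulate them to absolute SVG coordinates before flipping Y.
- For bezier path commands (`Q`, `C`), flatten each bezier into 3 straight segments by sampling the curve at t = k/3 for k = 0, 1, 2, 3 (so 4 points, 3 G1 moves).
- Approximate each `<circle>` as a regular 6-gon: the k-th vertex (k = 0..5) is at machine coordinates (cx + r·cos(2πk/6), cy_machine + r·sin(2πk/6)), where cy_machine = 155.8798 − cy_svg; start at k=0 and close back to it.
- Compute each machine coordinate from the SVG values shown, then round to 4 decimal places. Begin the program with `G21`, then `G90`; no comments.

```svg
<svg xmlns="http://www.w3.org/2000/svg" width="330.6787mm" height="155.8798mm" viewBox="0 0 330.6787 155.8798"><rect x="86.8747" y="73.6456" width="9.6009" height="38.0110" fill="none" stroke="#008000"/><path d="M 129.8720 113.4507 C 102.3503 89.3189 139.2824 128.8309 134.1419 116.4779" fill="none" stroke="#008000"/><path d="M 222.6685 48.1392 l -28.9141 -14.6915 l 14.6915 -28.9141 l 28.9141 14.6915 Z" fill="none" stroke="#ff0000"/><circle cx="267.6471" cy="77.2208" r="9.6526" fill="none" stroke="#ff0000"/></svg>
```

G21
G90
G0 X86.8747 Y82.2342
M3 S425
G1 X96.4756 Y82.2342 F1977
G1 X96.4756 Y44.2232 F1977
G1 X86.8747 Y44.2232 F1977
G1 X86.8747 Y82.2342 F1977
M5
G0 X129.8720 Y42.4291
M3 S425
G1 X119.8895 Y49.6244 F1977
G1 X129.2036 Y40.0591 F1977
G1 X134.1419 Y39.4019 F1977
M5
G0 X222.6685 Y107.7406
M3 S942
G1 X193.7544 Y122.4321 F1058
G1 X208.4459 Y151.3462 F1058
G1 X237.3600 Y136.6547 F1058
G1 X222.6685 Y107.7406 F1058
M5
G0 X277.2997 Y78.6590
M3 S942
G1 X272.4734 Y87.0184 F1058
G1 X262.8208 Y87.0184 F1058
G1 X257.9945 Y78.6590 F1058
G1 X262.8208 Y70.2996 F1058
G1 X272.4734 Y70.2996 F1058
G1 X277.2997 Y78.6590 F1058
M5

Since the viewBox matches the mm dimensions, user units are millimetres directly. The only transform is the Y-flip y_m = 155.8798 − y_svg.

Shape 1 is a rectangle drawn with `<rect>`. Its stroke #008000 means score at S425, F1977. After flipping Y the toolpath is (86.8747,82.2342) → (96.4756,82.2342) → (96.4756,44.2232) → (86.8747,44.2232) → (86.8747,82.2342), returning to the start.

Shape 2 is a cubic bezier drawn with `<path>`. Its stroke #008000 means score at S425, F1977. After flipping Y the toolpath is (129.8720,42.4291) → (119.8895,49.6244) → (129.2036,40.0591) → (134.1419,39.4019).

Shape 3 is a regular polygon drawn with `<path>`. Its stroke #ff0000 means cut at S942, F1058. After flipping Y the toolpath is (222.6685,107.7406) → (193.7544,122.4321) → (208.4459,151.3462) → (237.3600,136.6547) → (222.6685,107.7406), returning to the start.

Shape 4 is a circle drawn with `<circle>`. Its stroke #ff0000 means cut at S942, F1058. After flipping Y the toolpath is (277.2997,78.6590) → (272.4734,87.0184) → (262.8208,87.0184) → (257.9945,78.6590) → (262.8208,70.2996) → (272.4734,70.2996) → (277.2997,78.6590), returning to the start.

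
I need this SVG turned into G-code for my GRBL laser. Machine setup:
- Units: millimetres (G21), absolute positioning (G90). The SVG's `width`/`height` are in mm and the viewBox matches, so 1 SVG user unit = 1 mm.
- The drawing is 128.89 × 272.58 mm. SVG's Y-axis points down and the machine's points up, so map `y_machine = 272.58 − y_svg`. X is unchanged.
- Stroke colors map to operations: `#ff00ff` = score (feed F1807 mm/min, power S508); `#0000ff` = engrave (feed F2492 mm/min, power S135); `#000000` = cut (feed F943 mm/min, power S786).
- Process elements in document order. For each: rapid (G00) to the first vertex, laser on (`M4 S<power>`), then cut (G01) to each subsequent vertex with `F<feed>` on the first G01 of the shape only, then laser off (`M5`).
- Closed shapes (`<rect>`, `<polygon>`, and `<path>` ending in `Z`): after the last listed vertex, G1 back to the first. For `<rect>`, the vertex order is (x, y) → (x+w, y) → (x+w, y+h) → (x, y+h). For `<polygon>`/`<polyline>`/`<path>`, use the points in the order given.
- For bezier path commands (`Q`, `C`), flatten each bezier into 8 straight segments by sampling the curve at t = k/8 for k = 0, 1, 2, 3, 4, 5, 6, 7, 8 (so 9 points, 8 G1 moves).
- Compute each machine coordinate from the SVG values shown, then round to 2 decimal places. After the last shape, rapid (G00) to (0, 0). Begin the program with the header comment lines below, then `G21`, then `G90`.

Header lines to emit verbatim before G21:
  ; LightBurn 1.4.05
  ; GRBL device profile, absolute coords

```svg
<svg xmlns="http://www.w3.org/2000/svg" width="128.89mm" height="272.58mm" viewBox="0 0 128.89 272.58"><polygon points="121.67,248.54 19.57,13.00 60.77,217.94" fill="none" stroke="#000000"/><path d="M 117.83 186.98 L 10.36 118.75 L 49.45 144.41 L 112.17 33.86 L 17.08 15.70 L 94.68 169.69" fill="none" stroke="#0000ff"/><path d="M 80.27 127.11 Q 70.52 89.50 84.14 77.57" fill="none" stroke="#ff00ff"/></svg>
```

Since the viewBox matches the mm dimensions, user units are millimetres directly. The only transform is the Y-flip y_m = 272.58 − y_svg.

Shape 1 is a closed polygon drawn with `<polygon>`. Its stroke #000000 means cut at S786, F943. After flipping Y the toolpath is (121.67,24.04) → (19.57,259.58) → (60.77,54.64) → (121.67,24.04), returning to the start.

Shape 2 is a open polyline drawn with `<path>`. Its stroke #0000ff means engrave at S135, F2492. After flipping Y the toolpath is (117.83,85.60) → (10.36,153.83) → (49.45,128.17) → (112.17,238.72) → (17.08,256.88) → (94.68,102.89).

Shape 3 is a quadratic bezier drawn with `<path>`. Its stroke #ff00ff means score at S508, F1807. After flipping Y the toolpath is (80.27,145.47) → (78.20,154.47) → (76.86,162.67) → (76.24,170.07) → (76.36,176.66) → (77.21,182.45) → (78.79,187.44) → (81.10,191.63) → (84.14,195.01).

; LightBurn 1.4.05
; GRBL device profile, absolute coords
G21
G90
G00 X121.67 Y24.04
M4 S786
G01 X19.57 Y259.58 F943
G01 X60.77 Y54.64
G01 X121.67 Y24.04
M5
G00 X117.83 Y85.60
M4 S135
G01 X10.36 Y153.83 F2492
G01 X49.45 Y128.17
G01 X112.17 Y238.72
G01 X17.08 Y256.88
G01 X94.68 Y102.89
M5
G00 X80.27 Y145.47
M4 S508
G01 X78.20 Y154.47 F1807
G01 X76.86 Y162.67
G01 X76.24 Y170.07
G01 X76.36 Y176.66
G01 X77.21 Y182.45
G01 X78.79 Y187.44
G01 X81.10 Y191.63
G01 X84.14 Y195.01
M5
G00 X0.00 Y0.00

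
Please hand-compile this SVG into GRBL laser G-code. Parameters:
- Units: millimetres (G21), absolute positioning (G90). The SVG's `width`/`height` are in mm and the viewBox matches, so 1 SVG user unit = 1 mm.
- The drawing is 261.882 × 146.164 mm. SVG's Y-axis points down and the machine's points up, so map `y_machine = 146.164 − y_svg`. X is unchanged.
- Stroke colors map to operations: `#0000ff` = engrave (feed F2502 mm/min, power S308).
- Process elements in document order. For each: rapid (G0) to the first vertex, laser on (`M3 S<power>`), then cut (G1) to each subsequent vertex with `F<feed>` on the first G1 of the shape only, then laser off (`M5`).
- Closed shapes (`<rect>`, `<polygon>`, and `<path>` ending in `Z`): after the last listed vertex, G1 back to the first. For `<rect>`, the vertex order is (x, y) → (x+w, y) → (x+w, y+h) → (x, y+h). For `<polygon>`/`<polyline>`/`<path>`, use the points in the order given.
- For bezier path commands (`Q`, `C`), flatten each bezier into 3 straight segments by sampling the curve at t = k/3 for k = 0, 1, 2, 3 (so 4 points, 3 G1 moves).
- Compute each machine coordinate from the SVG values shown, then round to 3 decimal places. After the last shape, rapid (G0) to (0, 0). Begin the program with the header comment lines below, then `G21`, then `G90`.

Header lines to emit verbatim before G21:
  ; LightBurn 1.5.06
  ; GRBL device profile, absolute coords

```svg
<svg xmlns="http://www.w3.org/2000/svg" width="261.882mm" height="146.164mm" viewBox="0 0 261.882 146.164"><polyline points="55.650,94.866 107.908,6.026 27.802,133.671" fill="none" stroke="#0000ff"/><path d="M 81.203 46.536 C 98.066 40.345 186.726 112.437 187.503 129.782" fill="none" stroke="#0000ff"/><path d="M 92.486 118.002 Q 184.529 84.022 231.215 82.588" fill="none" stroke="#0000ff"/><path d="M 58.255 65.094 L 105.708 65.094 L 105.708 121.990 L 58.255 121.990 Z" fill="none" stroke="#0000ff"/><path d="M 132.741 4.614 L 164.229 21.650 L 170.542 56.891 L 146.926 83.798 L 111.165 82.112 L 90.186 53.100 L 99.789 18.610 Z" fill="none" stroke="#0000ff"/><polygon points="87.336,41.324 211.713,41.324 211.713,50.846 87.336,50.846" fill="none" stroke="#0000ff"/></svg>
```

viewBox `0 0 261.882 146.164` with mm width/height → 1 unit = 1 mm. Flip: y_m = 146.164 − y_svg.

**Shape 1** — `<polyline>` open polyline, stroke `#0000ff` → engrave (S308, F2502). Machine vertices: (55.650,51.298) → (107.908,140.138) → (27.802,12.493). Open path.

**Shape 2** — `<path>` cubic bezier, stroke `#0000ff` → engrave (S308, F2502). Control points (SVG): P0=(81.203,46.536), P1=(98.066,40.345), P2=(186.726,112.437), P3=(187.503,129.782); sampled at t=k/3. Machine vertices: (81.203,99.628) → (116.084,84.652) → (163.346,47.049) → (187.503,16.382). Open path.

**Shape 3** — `<path>` quadratic bezier, stroke `#0000ff` → engrave (S308, F2502). Control points (SVG): P0=(92.486,118.002), P1=(184.529,84.022), P2=(231.215,82.588); sampled at t=k/3. Machine vertices: (92.486,28.162) → (148.808,47.199) → (195.051,59.004) → (231.215,63.576). Open path.

**Shape 4** — `<path>` rectangle, stroke `#0000ff` → engrave (S308, F2502). Machine vertices: (58.255,81.070) → (105.708,81.070) → (105.708,24.174) → (58.255,24.174) → (58.255,81.070). Closed: final G1 returns to the first vertex.

**Shape 5** — `<path>` regular polygon, stroke `#0000ff` → engrave (S308, F2502). Machine vertices: (132.741,141.550) → (164.229,124.514) → (170.542,89.273) → (146.926,62.366) → (111.165,64.052) → (90.186,93.064) → (99.789,127.554) → (132.741,141.550). Closed: final G1 returns to the first vertex.

**Shape 6** — `<polygon>` rectangle, stroke `#0000ff` → engrave (S308, F2502). Machine vertices: (87.336,104.840) → (211.713,104.840) → (211.713,95.318) → (87.336,95.318) → (87.336,104.840). Closed: final G1 returns to the first vertex.

; LightBurn 1.5.06
; GRBL device profile, absolute coords
G21
G90
G0 X55.650 Y51.298
M3 S308
G1 X107.908 Y140.138 F2502
G1 X27.802 Y12.493
M5
G0 X81.203 Y99.628
M3 S308
G1 X116.084 Y84.652 F2502
G1 X163.346 Y47.049
G1 X187.503 Y16.382
M5
G0 X92.486 Y28.162
M3 S308
G1 X148.808 Y47.199 F2502
G1 X195.051 Y59.004
G1 X231.215 Y63.576
M5
G0 X58.255 Y81.070
M3 S308
G1 X105.708 Y81.070 F2502
G1 X105.708 Y24.174
G1 X58.255 Y24.174
G1 X58.255 Y81.070
M5
G0 X132.741 Y141.550
M3 S308
G1 X164.229 Y124.514 F2502
G1 X170.542 Y89.273
G1 X146.926 Y62.366
G1 X111.165 Y64.052
G1 X90.186 Y93.064
G1 X99.789 Y127.554
G1 X132.741 Y141.550
M5
G0 X87.336 Y104.840
M3 S308
G1 X211.713 Y104.840 F2502
G1 X211.713 Y95.318
G1 X87.336 Y95.318
G1 X87.336 Y104.840
M5
G0 X0.000 Y0.000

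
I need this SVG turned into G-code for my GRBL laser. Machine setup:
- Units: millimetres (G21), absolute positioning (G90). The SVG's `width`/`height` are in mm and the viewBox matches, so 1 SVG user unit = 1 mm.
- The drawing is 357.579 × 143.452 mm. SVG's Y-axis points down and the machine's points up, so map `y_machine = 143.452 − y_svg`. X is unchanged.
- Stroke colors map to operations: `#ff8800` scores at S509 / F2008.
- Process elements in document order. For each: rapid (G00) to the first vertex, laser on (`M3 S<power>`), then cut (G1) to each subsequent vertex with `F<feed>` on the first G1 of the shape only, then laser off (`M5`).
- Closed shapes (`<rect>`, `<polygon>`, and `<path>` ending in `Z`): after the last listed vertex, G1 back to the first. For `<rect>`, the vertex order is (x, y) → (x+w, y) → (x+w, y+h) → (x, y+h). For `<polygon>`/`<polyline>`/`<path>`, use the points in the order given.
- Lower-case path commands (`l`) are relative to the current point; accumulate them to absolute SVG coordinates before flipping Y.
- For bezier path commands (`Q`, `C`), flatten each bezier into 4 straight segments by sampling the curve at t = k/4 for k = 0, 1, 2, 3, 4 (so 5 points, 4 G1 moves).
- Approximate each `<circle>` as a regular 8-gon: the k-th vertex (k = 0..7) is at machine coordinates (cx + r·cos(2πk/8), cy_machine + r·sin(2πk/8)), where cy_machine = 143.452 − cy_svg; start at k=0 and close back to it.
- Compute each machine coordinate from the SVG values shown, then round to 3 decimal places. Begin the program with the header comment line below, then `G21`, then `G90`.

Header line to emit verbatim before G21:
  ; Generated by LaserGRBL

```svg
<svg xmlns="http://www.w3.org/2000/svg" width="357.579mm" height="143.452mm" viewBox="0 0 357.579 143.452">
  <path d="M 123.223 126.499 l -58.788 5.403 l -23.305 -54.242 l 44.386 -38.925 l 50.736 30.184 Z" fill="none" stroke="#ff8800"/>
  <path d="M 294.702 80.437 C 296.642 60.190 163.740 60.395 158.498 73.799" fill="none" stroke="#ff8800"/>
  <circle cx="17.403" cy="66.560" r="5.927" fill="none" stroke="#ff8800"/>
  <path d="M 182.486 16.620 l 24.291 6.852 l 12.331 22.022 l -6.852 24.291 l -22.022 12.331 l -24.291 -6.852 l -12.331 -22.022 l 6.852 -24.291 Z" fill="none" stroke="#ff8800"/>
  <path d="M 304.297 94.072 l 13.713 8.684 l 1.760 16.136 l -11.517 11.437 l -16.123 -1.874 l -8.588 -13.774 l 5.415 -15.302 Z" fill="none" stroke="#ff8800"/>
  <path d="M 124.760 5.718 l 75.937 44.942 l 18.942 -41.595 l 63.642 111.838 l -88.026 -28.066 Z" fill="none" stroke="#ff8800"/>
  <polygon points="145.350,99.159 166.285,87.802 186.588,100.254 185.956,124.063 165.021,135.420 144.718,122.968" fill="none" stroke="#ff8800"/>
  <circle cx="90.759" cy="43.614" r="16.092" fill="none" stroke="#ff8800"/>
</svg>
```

; Generated by LaserGRBL
G21
G90
G00 X123.223 Y16.953
M3 S509
G1 X64.435 Y11.550 F2008
G1 X41.130 Y65.792
G1 X85.516 Y104.717
G1 X136.252 Y74.533
G1 X123.223 Y16.953
M5
G00 X294.702 Y63.015
M3 S509
G1 X274.976 Y74.479 F2008
G1 X229.293 Y78.953
G1 X182.264 Y77.118
G1 X158.498 Y69.653
M5
G00 X23.330 Y76.892
M3 S509
G1 X21.594 Y81.083 F2008
G1 X17.403 Y82.819
G1 X13.212 Y81.083
G1 X11.476 Y76.892
G1 X13.212 Y72.701
G1 X17.403 Y70.965
G1 X21.594 Y72.701
G1 X23.330 Y76.892
M5
G00 X182.486 Y126.832
M3 S509
G1 X206.777 Y119.980 F2008
G1 X219.108 Y97.958
G1 X212.256 Y73.667
G1 X190.234 Y61.336
G1 X165.943 Y68.188
G1 X153.612 Y90.210
G1 X160.464 Y114.501
G1 X182.486 Y126.832
M5
G00 X304.297 Y49.380
M3 S509
G1 X318.010 Y40.696 F2008
G1 X319.770 Y24.560
G1 X308.253 Y13.123
G1 X292.130 Y14.997
G1 X283.542 Y28.771
G1 X288.957 Y44.073
G1 X304.297 Y49.380
M5
G00 X124.760 Y137.734
M3 S509
G1 X200.697 Y92.792 F2008
G1 X219.639 Y134.387
G1 X283.281 Y22.549
G1 X195.255 Y50.615
G1 X124.760 Y137.734
M5
G00 X145.350 Y44.293
M3 S509
G1 X166.285 Y55.650 F2008
G1 X186.588 Y43.198
G1 X185.956 Y19.389
G1 X165.021 Y8.032
G1 X144.718 Y20.484
G1 X145.350 Y44.293
M5
G00 X106.851 Y99.838
M3 S509
G1 X102.138 Y111.217 F2008
G1 X90.759 Y115.930
G1 X79.380 Y111.217
G1 X74.667 Y99.838
G1 X79.380 Y88.459
G1 X90.759 Y83.746
G1 X102.138 Y88.459
G1 X106.851 Y99.838
M5

viewBox `0 0 357.579 143.452` with mm width/height → 1 unit = 1 mm. Flip: y_m = 143.452 − y_svg.

**Shape 1** — `<path>` regular polygon, stroke `#ff8800` → score (S509, F2008). Machine vertices: (123.223,16.953) → (64.435,11.550) → (41.130,65.792) → (85.516,104.717) → (136.252,74.533) → (123.223,16.953). Closed: final G1 returns to the first vertex.

**Shape 2** — `<path>` cubic bezier, stroke `#ff8800` → score (S509, F2008). Control points (SVG): P0=(294.702,80.437), P1=(296.642,60.190), P2=(163.740,60.395), P3=(158.498,73.799); sampled at t=k/4. Machine vertices: (294.702,63.015) → (274.976,74.479) → (229.293,78.953) → (182.264,77.118) → (158.498,69.653). Open path.

**Shape 3** — `<circle>` circle, stroke `#ff8800` → score (S509, F2008). Machine vertices: (23.330,76.892) → (21.594,81.083) → (17.403,82.819) → (13.212,81.083) → (11.476,76.892) → (13.212,72.701) → (17.403,70.965) → (21.594,72.701) → (23.330,76.892). Closed: final G1 returns to the first vertex.

**Shape 4** — `<path>` regular polygon, stroke `#ff8800` → score (S509, F2008). Machine vertices: (182.486,126.832) → (206.777,119.980) → (219.108,97.958) → (212.256,73.667) → (190.234,61.336) → (165.943,68.188) → (153.612,90.210) → (160.464,114.501) → (182.486,126.832). Closed: final G1 returns to the first vertex.

**Shape 5** — `<path>` regular polygon, stroke `#ff8800` → score (S509, F2008). Machine vertices: (304.297,49.380) → (318.010,40.696) → (319.770,24.560) → (308.253,13.123) → (292.130,14.997) → (283.542,28.771) → (288.957,44.073) → (304.297,49.380). Closed: final G1 returns to the first vertex.

**Shape 6** — `<path>` closed polygon, stroke `#ff8800` → score (S509, F2008). Machine vertices: (124.760,137.734) → (200.697,92.792) → (219.639,134.387) → (283.281,22.549) → (195.255,50.615) → (124.760,137.734). Closed: final G1 returns to the first vertex.

**Shape 7** — `<polygon>` regular polygon, stroke `#ff8800` → score (S509, F2008). Machine vertices: (145.350,44.293) → (166.285,55.650) → (186.588,43.198) → (185.956,19.389) → (165.021,8.032) → (144.718,20.484) → (145.350,44.293). Closed: final G1 returns to the first vertex.

**Shape 8** — `<circle>` circle, stroke `#ff8800` → score (S509, F2008). Machine vertices: (106.851,99.838) → (102.138,111.217) → (90.759,115.930) → (79.380,111.217) → (74.667,99.838) → (79.380,88.459) → (90.759,83.746) → (102.138,88.459) → (106.851,99.838). Closed: final G1 returns to the first vertex.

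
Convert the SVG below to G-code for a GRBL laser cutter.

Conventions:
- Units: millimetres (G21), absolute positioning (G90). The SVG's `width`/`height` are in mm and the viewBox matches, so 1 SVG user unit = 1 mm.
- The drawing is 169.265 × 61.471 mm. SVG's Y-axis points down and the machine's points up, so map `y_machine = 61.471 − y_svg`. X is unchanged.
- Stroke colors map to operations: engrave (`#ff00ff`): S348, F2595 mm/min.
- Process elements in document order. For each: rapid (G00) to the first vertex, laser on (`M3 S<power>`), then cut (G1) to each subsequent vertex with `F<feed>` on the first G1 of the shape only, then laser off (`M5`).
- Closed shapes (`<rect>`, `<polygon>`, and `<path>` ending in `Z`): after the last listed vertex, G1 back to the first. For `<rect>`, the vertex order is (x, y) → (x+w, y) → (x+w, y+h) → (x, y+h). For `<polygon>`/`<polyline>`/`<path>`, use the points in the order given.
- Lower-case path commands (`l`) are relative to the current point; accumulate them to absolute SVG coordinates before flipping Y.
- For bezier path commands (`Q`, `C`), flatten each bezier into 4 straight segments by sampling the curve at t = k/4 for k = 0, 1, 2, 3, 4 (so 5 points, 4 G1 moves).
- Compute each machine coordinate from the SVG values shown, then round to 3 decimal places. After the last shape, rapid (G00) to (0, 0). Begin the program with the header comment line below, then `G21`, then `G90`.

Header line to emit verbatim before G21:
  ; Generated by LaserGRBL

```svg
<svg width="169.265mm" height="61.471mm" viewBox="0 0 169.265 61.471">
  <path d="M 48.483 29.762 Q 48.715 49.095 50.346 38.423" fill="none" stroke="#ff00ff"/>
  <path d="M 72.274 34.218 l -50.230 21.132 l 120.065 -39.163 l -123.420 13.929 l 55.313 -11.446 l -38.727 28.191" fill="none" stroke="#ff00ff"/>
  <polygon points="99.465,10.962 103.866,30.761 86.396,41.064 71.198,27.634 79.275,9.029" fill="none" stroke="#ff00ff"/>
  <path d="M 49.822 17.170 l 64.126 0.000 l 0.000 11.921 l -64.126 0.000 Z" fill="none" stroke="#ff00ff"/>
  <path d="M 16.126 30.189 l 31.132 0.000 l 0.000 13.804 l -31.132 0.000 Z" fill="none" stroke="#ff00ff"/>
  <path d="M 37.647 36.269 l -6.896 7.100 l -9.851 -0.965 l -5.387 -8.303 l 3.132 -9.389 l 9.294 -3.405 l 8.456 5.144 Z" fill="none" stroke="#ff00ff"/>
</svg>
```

1 u = 1 mm; y_m = 61.471 − y.

[1] `<path>` quadratic bezier, #ff00ff→engrave S348 F2595: (48.483,31.709) → (48.686,23.918) → (49.065,19.877) → (49.618,19.587) → (50.346,23.048)

[2] `<path>` open polyline, #ff00ff→engrave S348 F2595: (72.274,27.253) → (22.044,6.121) → (142.109,45.284) → (18.689,31.355) → (74.002,42.801) → (35.275,14.610)

[3] `<polygon>` regular polygon, #ff00ff→engrave S348 F2595: (99.465,50.509) → (103.866,30.710) → (86.396,20.407) → (71.198,33.837) → (79.275,52.442) → (99.465,50.509) (closed)

[4] `<path>` rectangle, #ff00ff→engrave S348 F2595: (49.822,44.301) → (113.948,44.301) → (113.948,32.380) → (49.822,32.380) → (49.822,44.301) (closed)

[5] `<path>` rectangle, #ff00ff→engrave S348 F2595: (16.126,31.282) → (47.258,31.282) → (47.258,17.478) → (16.126,17.478) → (16.126,31.282) (closed)

[6] `<path>` regular polygon, #ff00ff→engrave S348 F2595: (37.647,25.202) → (30.751,18.102) → (20.900,19.067) → (15.513,27.370) → (18.645,36.759) → (27.939,40.164) → (36.395,35.020) → (37.647,25.202) (closed)

; Generated by LaserGRBL
G21
G90
G00 X48.483 Y31.709
M3 S348
G1 X48.686 Y23.918 F2595
G1 X49.065 Y19.877
G1 X49.618 Y19.587
G1 X50.346 Y23.048
M5
G00 X72.274 Y27.253
M3 S348
G1 X22.044 Y6.121 F2595
G1 X142.109 Y45.284
G1 X18.689 Y31.355
G1 X74.002 Y42.801
G1 X35.275 Y14.610
M5
G00 X99.465 Y50.509
M3 S348
G1 X103.866 Y30.710 F2595
G1 X86.396 Y20.407
G1 X71.198 Y33.837
G1 X79.275 Y52.442
G1 X99.465 Y50.509
M5
G00 X49.822 Y44.301
M3 S348
G1 X113.948 Y44.301 F2595
G1 X113.948 Y32.380
G1 X49.822 Y32.380
G1 X49.822 Y44.301
M5
G00 X16.126 Y31.282
M3 S348
G1 X47.258 Y31.282 F2595
G1 X47.258 Y17.478
G1 X16.126 Y17.478
G1 X16.126 Y31.282
M5
G00 X37.647 Y25.202
M3 S348
G1 X30.751 Y18.102 F2595
G1 X20.900 Y19.067
G1 X15.513 Y27.370
G1 X18.645 Y36.759
G1 X27.939 Y40.164
G1 X36.395 Y35.020
G1 X37.647 Y25.202
M5
G00 X0.000 Y0.000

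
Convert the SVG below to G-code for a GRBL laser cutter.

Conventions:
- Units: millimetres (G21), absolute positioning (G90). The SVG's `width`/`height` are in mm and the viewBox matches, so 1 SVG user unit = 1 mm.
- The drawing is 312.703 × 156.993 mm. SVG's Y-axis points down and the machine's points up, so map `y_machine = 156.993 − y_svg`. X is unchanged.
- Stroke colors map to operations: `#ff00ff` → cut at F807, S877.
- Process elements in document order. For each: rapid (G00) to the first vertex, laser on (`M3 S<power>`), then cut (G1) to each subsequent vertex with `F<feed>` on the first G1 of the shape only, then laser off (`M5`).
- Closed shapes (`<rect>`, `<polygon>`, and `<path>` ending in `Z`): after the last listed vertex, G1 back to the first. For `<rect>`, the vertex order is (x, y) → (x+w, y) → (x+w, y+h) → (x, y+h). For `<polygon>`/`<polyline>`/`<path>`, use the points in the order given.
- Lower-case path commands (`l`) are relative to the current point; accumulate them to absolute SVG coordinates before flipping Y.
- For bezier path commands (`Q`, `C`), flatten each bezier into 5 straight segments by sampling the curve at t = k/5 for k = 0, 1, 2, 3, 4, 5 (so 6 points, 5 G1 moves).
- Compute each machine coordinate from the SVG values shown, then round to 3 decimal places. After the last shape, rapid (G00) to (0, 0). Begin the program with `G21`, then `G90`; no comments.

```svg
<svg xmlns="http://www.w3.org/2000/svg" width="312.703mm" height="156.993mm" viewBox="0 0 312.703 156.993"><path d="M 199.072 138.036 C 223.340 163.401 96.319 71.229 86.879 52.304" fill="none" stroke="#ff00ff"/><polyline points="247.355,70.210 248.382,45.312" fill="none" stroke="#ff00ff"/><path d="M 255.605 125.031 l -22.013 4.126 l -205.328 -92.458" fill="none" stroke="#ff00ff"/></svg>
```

Since the viewBox matches the mm dimensions, user units are millimetres directly. The only transform is the Y-flip y_m = 156.993 − y_svg.

Shape 1 is a cubic bezier drawn with `<path>`. Its stroke #ff00ff means cut at S877, F807. After flipping Y the toolpath is (199.072,18.957) → (197.629,16.316) → (172.783,32.727) → (137.438,59.031) → (104.502,86.071) → (86.879,104.689).

Shape 2 is a line segment drawn with `<polyline>`. Its stroke #ff00ff means cut at S877, F807. After flipping Y the toolpath is (247.355,86.783) → (248.382,111.681).

Shape 3 is a open polyline drawn with `<path>`. Its stroke #ff00ff means cut at S877, F807. After flipping Y the toolpath is (255.605,31.962) → (233.592,27.836) → (28.264,120.294).

G21
G90
G00 X199.072 Y18.957
M3 S877
G1 X197.629 Y16.316 F807
G1 X172.783 Y32.727
G1 X137.438 Y59.031
G1 X104.502 Y86.071
G1 X86.879 Y104.689
M5
G00 X247.355 Y86.783
M3 S877
G1 X248.382 Y111.681 F807
M5
G00 X255.605 Y31.962
M3 S877
G1 X233.592 Y27.836 F807
G1 X28.264 Y120.294
M5
G00 X0.000 Y0.000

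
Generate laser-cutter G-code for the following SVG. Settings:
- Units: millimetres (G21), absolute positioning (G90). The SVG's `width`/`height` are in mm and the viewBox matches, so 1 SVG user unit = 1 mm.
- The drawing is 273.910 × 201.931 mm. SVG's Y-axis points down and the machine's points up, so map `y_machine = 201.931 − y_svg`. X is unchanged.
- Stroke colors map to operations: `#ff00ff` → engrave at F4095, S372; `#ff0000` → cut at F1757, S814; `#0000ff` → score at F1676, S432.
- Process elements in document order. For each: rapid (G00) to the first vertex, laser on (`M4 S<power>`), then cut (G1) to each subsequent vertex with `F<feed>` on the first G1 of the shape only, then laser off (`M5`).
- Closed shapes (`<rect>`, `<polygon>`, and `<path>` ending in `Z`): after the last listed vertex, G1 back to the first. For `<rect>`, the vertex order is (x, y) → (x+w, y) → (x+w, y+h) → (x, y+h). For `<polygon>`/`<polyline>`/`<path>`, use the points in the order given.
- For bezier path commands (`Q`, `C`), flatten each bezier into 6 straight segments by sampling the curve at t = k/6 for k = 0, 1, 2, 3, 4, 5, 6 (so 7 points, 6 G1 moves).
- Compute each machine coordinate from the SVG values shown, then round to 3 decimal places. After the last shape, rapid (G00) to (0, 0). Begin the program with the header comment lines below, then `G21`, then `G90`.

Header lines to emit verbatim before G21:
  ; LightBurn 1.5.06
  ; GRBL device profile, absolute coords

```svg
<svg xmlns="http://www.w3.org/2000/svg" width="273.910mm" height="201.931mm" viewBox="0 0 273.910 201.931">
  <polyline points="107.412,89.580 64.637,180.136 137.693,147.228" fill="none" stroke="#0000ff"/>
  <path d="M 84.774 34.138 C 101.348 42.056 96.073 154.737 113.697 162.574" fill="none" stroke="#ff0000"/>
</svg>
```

1 u = 1 mm; y_m = 201.931 − y.

[1] `<polyline>` open polyline, #0000ff→score S432 F1676: (107.412,112.351) → (64.637,21.795) → (137.693,54.703)

[2] `<path>` cubic bezier, #ff0000→cut S814 F1757: (84.774,167.793) → (91.447,156.074) → (95.722,132.717) → (98.842,103.545) → (102.049,74.379) → (106.586,51.042) → (113.697,39.357)

; LightBurn 1.5.06
; GRBL device profile, absolute coords
G21
G90
G00 X107.412 Y112.351
M4 S432
G1 X64.637 Y21.795 F1676
G1 X137.693 Y54.703
M5
G00 X84.774 Y167.793
M4 S814
G1 X91.447 Y156.074 F1757
G1 X95.722 Y132.717
G1 X98.842 Y103.545
G1 X102.049 Y74.379
G1 X106.586 Y51.042
G1 X113.697 Y39.357
M5
G00 X0.000 Y0.000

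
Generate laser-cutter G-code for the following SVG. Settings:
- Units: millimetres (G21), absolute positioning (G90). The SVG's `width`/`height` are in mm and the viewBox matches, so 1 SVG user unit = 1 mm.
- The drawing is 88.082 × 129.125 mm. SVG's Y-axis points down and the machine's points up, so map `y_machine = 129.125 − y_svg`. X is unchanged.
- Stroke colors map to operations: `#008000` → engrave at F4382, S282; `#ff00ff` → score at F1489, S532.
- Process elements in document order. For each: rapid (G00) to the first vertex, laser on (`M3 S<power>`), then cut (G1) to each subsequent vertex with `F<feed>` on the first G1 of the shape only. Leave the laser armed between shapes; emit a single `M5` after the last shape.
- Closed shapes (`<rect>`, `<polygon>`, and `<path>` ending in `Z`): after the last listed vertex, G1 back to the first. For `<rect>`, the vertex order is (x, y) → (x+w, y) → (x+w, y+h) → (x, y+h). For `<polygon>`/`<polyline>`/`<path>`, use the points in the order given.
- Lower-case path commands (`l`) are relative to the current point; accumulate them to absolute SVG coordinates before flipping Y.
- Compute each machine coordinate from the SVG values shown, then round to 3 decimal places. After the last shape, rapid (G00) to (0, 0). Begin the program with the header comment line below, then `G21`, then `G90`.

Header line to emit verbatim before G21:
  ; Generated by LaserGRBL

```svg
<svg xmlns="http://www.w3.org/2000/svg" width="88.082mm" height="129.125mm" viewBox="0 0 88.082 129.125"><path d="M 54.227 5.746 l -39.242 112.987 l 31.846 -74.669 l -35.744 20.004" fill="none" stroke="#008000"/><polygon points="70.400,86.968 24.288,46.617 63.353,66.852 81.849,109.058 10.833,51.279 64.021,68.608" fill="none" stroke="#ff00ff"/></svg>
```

; Generated by LaserGRBL
G21
G90
G00 X54.227 Y123.379
M3 S282
G1 X14.985 Y10.392 F4382
G1 X46.831 Y85.061
G1 X11.087 Y65.057
G00 X70.400 Y42.157
M3 S532
G1 X24.288 Y82.508 F1489
G1 X63.353 Y62.273
G1 X81.849 Y20.067
G1 X10.833 Y77.846
G1 X64.021 Y60.517
G1 X70.400 Y42.157
M5
G00 X0.000 Y0.000

1 u = 1 mm; y_m = 129.125 − y.

[1] `<path>` open polyline, #008000→engrave S282 F4382: (54.227,123.379) → (14.985,10.392) → (46.831,85.061) → (11.087,65.057)

[2] `<polygon>` closed polygon, #ff00ff→score S532 F1489: (70.400,42.157) → (24.288,82.508) → (63.353,62.273) → (81.849,20.067) → (10.833,77.846) → (64.021,60.517) → (70.400,42.157) (closed)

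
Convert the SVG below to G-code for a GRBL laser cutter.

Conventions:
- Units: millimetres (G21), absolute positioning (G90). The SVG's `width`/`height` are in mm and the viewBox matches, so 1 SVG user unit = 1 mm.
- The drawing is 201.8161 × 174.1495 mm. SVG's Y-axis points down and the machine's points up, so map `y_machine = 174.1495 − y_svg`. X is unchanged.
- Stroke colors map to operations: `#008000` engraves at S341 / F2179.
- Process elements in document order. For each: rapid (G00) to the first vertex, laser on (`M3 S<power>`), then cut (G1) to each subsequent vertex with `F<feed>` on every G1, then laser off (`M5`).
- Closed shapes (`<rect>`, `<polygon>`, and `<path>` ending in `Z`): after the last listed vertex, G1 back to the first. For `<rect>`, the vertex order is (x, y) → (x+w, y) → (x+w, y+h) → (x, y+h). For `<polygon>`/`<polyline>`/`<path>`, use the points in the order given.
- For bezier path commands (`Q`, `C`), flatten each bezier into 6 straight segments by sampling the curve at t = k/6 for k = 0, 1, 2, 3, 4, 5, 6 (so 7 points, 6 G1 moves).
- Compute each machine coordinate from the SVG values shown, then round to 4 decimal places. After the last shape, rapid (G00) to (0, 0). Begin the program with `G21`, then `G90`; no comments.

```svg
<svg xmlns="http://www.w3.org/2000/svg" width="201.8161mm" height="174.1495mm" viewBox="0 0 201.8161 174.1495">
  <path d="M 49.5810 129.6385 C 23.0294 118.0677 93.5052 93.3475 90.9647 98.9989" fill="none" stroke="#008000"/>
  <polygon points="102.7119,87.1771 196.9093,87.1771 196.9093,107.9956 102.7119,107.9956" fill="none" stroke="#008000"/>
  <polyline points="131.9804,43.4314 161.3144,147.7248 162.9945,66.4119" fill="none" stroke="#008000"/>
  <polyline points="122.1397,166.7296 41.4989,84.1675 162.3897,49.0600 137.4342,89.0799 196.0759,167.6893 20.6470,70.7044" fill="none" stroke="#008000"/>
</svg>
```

viewBox `0 0 201.8161 174.1495` with mm width/height → 1 unit = 1 mm. Flip: y_m = 174.1495 − y_svg.

**Shape 1** — `<path>` cubic bezier, stroke `#008000` → engrave (S341, F2179). Control points (SVG): P0=(49.5810,129.6385), P1=(23.0294,118.0677), P2=(93.5052,93.3475), P3=(90.9647,98.9989); sampled at t=k/6. Machine vertices: (49.5810,44.5110) → (43.6036,51.1907) → (49.0740,58.8530) → (61.2687,66.2891) → (75.4643,72.2900) → (86.9375,75.6468) → (90.9647,75.1506). Open path.

**Shape 2** — `<polygon>` rectangle, stroke `#008000` → engrave (S341, F2179). Machine vertices: (102.7119,86.9724) → (196.9093,86.9724) → (196.9093,66.1539) → (102.7119,66.1539) → (102.7119,86.9724). Closed: final G1 returns to the first vertex.

**Shape 3** — `<polyline>` open polyline, stroke `#008000` → engrave (S341, F2179). Machine vertices: (131.9804,130.7181) → (161.3144,26.4247) → (162.9945,107.7376). Open path.

**Shape 4** — `<polyline>` open polyline, stroke `#008000` → engrave (S341, F2179). Machine vertices: (122.1397,7.4199) → (41.4989,89.9820) → (162.3897,125.0895) → (137.4342,85.0696) → (196.0759,6.4602) → (20.6470,103.4451). Open path.

G21
G90
G00 X49.5810 Y44.5110
M3 S341
G1 X43.6036 Y51.1907 F2179
G1 X49.0740 Y58.8530 F2179
G1 X61.2687 Y66.2891 F2179
G1 X75.4643 Y72.2900 F2179
G1 X86.9375 Y75.6468 F2179
G1 X90.9647 Y75.1506 F2179
M5
G00 X102.7119 Y86.9724
M3 S341
G1 X196.9093 Y86.9724 F2179
G1 X196.9093 Y66.1539 F2179
G1 X102.7119 Y66.1539 F2179
G1 X102.7119 Y86.9724 F2179
M5
G00 X131.9804 Y130.7181
M3 S341
G1 X161.3144 Y26.4247 F2179
G1 X162.9945 Y107.7376 F2179
M5
G00 X122.1397 Y7.4199
M3 S341
G1 X41.4989 Y89.9820 F2179
G1 X162.3897 Y125.0895 F2179
G1 X137.4342 Y85.0696 F2179
G1 X196.0759 Y6.4602 F2179
G1 X20.6470 Y103.4451 F2179
M5
G00 X0.0000 Y0.0000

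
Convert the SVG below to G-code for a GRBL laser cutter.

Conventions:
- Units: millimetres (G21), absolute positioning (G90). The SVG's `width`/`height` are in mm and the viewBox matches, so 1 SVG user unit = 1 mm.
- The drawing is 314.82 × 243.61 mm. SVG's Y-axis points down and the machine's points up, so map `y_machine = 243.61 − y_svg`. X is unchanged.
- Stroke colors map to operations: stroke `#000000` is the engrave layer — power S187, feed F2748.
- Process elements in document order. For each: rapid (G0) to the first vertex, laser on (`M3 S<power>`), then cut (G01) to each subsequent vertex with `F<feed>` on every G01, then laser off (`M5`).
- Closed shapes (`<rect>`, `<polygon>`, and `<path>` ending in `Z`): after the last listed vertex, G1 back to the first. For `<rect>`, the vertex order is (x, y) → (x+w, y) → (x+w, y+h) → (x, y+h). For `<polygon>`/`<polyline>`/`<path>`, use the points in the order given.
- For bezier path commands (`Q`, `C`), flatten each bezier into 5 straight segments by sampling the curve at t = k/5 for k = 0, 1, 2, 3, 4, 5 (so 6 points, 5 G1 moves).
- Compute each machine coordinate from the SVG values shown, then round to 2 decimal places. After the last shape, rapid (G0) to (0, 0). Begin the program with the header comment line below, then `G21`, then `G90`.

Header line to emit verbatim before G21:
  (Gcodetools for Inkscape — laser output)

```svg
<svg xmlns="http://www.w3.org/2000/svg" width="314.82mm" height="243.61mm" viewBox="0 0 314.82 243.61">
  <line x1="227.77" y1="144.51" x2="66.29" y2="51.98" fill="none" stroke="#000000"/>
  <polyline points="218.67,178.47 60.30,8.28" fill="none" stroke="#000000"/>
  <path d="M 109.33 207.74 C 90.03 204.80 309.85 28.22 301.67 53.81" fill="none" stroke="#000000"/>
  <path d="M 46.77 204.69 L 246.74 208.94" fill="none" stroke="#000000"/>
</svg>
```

(Gcodetools for Inkscape — laser output)
G21
G90
G0 X227.77 Y99.10
M3 S187
G01 X66.29 Y191.63 F2748
M5
G0 X218.67 Y65.14
M3 S187
G01 X60.30 Y235.33 F2748
M5
G0 X109.33 Y35.87
M3 S187
G01 X122.71 Y55.46 F2748
G01 X171.05 Y98.69 F2748
G01 X231.94 Y147.52 F2748
G01 X282.95 Y183.90 F2748
G01 X301.67 Y189.80 F2748
M5
G0 X46.77 Y38.92
M3 S187
G01 X246.74 Y34.67 F2748
M5
G0 X0.00 Y0.00

1 u = 1 mm; y_m = 243.61 − y.

[1] `<line>` line segment, #000000→engrave S187 F2748: (227.77,99.10) → (66.29,191.63)

[2] `<polyline>` line segment, #000000→engrave S187 F2748: (218.67,65.14) → (60.30,235.33)

[3] `<path>` cubic bezier, #000000→engrave S187 F2748: (109.33,35.87) → (122.71,55.46) → (171.05,98.69) → (231.94,147.52) → (282.95,183.90) → (301.67,189.80)

[4] `<path>` line segment, #000000→engrave S187 F2748: (46.77,38.92) → (246.74,34.67)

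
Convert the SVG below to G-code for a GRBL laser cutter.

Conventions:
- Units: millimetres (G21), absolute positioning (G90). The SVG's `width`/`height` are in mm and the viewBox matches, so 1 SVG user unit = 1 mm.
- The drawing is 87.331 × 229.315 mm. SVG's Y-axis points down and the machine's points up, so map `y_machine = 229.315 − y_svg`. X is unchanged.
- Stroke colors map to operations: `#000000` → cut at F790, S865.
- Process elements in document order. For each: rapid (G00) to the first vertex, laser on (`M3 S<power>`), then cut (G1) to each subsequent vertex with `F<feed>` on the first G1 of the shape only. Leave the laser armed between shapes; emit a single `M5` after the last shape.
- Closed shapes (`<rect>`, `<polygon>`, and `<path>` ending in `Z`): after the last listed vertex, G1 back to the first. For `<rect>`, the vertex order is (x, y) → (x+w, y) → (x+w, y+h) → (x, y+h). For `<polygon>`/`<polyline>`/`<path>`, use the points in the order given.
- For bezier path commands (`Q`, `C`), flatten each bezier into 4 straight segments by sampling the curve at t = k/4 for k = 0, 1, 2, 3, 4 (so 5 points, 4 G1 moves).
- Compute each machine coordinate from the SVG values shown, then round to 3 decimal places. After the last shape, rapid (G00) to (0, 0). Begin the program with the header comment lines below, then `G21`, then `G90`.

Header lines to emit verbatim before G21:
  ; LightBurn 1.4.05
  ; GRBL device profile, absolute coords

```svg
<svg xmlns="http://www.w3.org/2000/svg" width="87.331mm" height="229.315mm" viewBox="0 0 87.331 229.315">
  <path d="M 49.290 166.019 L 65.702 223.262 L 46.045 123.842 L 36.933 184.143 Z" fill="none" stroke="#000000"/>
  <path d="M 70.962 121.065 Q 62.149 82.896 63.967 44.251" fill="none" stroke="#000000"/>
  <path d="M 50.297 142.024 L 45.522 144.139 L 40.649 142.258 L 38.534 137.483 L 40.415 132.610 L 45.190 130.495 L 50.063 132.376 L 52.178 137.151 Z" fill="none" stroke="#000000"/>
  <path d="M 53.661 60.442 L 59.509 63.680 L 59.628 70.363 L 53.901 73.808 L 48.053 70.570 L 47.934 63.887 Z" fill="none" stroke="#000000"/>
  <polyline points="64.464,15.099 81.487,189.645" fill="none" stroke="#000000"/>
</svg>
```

; LightBurn 1.4.05
; GRBL device profile, absolute coords
G21
G90
G00 X49.290 Y63.296
M3 S865
G1 X65.702 Y6.053 F790
G1 X46.045 Y105.473
G1 X36.933 Y45.172
G1 X49.290 Y63.296
G00 X70.962 Y108.250
M3 S865
G1 X67.220 Y127.364 F790
G1 X64.807 Y146.538
G1 X63.722 Y165.771
G1 X63.967 Y185.064
G00 X50.297 Y87.291
M3 S865
G1 X45.522 Y85.176 F790
G1 X40.649 Y87.057
G1 X38.534 Y91.832
G1 X40.415 Y96.705
G1 X45.190 Y98.820
G1 X50.063 Y96.939
G1 X52.178 Y92.164
G1 X50.297 Y87.291
G00 X53.661 Y168.873
M3 S865
G1 X59.509 Y165.635 F790
G1 X59.628 Y158.952
G1 X53.901 Y155.507
G1 X48.053 Y158.745
G1 X47.934 Y165.428
G1 X53.661 Y168.873
G00 X64.464 Y214.216
M3 S865
G1 X81.487 Y39.670 F790
M5
G00 X0.000 Y0.000

Since the viewBox matches the mm dimensions, user units are millimetres directly. The only transform is the Y-flip y_m = 229.315 − y_svg.

Shape 1 is a closed polygon drawn with `<path>`. Its stroke #000000 means cut at S865, F790. After flipping Y the toolpath is (49.290,63.296) → (65.702,6.053) → (46.045,105.473) → (36.933,45.172) → (49.290,63.296), returning to the start.

Shape 2 is a quadratic bezier drawn with `<path>`. Its stroke #000000 means cut at S865, F790. After flipping Y the toolpath is (70.962,108.250) → (67.220,127.364) → (64.807,146.538) → (63.722,165.771) → (63.967,185.064).

Shape 3 is a regular polygon drawn with `<path>`. Its stroke #000000 means cut at S865, F790. After flipping Y the toolpath is (50.297,87.291) → (45.522,85.176) → (40.649,87.057) → (38.534,91.832) → (40.415,96.705) → (45.190,98.820) → (50.063,96.939) → (52.178,92.164) → (50.297,87.291), returning to the start.

Shape 4 is a regular polygon drawn with `<path>`. Its stroke #000000 means cut at S865, F790. After flipping Y the toolpath is (53.661,168.873) → (59.509,165.635) → (59.628,158.952) → (53.901,155.507) → (48.053,158.745) → (47.934,165.428) → (53.661,168.873), returning to the start.

Shape 5 is a line segment drawn with `<polyline>`. Its stroke #000000 means cut at S865, F790. After flipping Y the toolpath is (64.464,214.216) → (81.487,39.670).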